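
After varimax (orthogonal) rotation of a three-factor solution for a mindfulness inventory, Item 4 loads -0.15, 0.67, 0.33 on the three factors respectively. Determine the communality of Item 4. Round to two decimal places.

h² = (-0.15)² + 0.67² + 0.33² = 0.0225 + 0.4489 + 0.1089 = 0.5803

0.58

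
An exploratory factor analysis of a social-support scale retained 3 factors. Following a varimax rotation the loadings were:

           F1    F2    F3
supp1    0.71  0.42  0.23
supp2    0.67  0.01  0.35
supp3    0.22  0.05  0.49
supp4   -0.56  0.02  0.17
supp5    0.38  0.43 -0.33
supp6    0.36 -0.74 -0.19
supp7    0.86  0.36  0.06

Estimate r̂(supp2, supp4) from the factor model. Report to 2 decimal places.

-0.32

r̂ = Σ λ_i·λ_j across factors = (0.67)(-0.56) + (0.01)(0.02) + (0.35)(0.17)
  = -0.3752 +0.0002 +0.0595 = -0.3155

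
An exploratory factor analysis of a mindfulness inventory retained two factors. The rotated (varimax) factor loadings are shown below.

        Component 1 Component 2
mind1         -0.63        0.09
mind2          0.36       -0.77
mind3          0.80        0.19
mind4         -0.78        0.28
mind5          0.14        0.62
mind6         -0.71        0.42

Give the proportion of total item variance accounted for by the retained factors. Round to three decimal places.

SS loadings by factor: 2.2986, 1.2763; total = 3.5749.
Total variance with 6 standardized items is 6, so the solution explains 3.5749/6 = 0.5958.

0.596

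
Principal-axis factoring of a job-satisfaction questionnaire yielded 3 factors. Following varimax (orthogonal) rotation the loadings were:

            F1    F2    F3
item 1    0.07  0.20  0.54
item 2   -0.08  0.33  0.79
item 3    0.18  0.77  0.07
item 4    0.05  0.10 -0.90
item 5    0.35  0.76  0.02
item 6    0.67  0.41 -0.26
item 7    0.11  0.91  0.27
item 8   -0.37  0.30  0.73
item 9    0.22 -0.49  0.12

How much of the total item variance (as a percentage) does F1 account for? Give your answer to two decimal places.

SS loadings for F1 = 0.07² + (-0.08)² + 0.18² + 0.05² + 0.35² + 0.67² + 0.11² + (-0.37)² + 0.22² = 0.8150
With 9 standardized items, total variance = 9. Proportion = 0.8150/9 = 0.0906 → 9.06%.

9.06%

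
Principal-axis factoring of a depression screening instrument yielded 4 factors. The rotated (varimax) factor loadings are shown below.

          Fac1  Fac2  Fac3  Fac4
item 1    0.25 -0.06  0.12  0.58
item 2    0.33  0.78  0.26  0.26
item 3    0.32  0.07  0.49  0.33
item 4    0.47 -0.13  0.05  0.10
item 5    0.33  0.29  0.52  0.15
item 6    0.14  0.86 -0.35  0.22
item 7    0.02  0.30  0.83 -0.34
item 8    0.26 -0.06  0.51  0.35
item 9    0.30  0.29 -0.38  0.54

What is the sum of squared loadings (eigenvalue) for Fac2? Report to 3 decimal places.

SS loadings for Fac2 = (-0.06)² + 0.78² + 0.07² + (-0.13)² + 0.29² + 0.86² + 0.30² + (-0.06)² + 0.29² = 0.0036 + 0.6084 + 0.0049 + 0.0169 + 0.0841 + 0.7396 + 0.0900 + 0.0036 + 0.0841 = 1.6352

1.635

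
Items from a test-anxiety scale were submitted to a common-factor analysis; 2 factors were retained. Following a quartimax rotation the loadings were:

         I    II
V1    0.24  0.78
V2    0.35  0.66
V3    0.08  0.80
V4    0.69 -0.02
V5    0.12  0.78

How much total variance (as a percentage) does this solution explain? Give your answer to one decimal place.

Communalities: 0.6660, 0.5581, 0.6464, 0.4765, 0.6228; Σh² = 2.9698.
Total variance with 5 standardized items is 5, so the solution explains 2.9698/5 = 0.5940 = 59.40%.

59.4%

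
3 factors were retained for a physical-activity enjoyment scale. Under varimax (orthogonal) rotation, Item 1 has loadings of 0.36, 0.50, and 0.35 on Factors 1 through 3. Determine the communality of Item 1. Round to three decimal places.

h² = 0.36² + 0.50² + 0.35² = 0.1296 + 0.2500 + 0.1225 = 0.5021

0.502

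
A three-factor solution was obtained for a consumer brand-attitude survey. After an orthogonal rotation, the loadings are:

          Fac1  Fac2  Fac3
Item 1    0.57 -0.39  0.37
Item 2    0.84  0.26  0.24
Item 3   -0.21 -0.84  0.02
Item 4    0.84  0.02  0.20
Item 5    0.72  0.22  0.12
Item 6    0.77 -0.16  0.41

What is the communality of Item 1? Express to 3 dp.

h² = 0.57² + (-0.39)² + 0.37² = 0.3249 + 0.1521 + 0.1369 = 0.6139

0.614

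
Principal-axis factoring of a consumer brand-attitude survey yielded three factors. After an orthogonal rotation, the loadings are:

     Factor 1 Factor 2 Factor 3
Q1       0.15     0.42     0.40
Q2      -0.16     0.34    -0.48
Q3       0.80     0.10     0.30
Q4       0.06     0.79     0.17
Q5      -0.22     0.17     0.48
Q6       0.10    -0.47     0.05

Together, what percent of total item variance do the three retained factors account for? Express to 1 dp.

44.5%

Communalities: 0.3589, 0.3716, 0.7400, 0.6566, 0.3077, 0.2334; Σh² = 2.6682.
Total variance with 6 standardized items is 6, so the solution explains 2.6682/6 = 0.4447 = 44.47%.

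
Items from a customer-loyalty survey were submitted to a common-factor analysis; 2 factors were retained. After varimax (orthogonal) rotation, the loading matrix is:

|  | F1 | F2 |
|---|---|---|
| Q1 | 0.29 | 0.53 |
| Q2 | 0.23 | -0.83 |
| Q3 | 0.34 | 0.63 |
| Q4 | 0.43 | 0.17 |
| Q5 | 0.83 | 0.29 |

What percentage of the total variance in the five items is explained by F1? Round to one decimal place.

22.5%

SS loadings for F1 = 0.29² + 0.23² + 0.34² + 0.43² + 0.83² = 1.1264
With 5 standardized items, total variance = 5. Proportion = 1.1264/5 = 0.2253 → 22.53%.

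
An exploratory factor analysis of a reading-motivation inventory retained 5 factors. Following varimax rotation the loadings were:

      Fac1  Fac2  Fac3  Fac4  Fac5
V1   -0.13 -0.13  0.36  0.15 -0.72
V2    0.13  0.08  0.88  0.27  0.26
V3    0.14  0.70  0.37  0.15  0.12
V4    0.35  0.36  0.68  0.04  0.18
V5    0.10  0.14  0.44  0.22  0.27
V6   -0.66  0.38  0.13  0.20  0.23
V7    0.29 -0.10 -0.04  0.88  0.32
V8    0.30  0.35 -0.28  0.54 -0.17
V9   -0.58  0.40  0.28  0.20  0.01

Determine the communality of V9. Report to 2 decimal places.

h² = (-0.58)² + 0.40² + 0.28² + 0.20² + 0.01² = 0.3364 + 0.1600 + 0.0784 + 0.0400 + 0.0001 = 0.6149

0.61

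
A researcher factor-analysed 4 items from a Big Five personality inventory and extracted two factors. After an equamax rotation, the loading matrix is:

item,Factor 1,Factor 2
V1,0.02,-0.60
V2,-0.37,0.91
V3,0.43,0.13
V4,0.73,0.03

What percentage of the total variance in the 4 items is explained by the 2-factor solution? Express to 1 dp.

Communalities: 0.3604, 0.9650, 0.2018, 0.5338; Σh² = 2.0610.
Total variance with 4 standardized items is 4, so the solution explains 2.0610/4 = 0.5152 = 51.52%.

51.5%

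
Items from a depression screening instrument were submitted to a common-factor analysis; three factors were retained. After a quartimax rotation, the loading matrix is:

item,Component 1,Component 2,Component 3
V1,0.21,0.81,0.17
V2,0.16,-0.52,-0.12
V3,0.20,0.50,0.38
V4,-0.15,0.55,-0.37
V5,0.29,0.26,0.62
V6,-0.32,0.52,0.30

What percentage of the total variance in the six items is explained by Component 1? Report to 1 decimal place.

5.3%

SS loadings for Component 1 = 0.21² + 0.16² + 0.20² + (-0.15)² + 0.29² + (-0.32)² = 0.3187
With 6 standardized items, total variance = 6. Proportion = 0.3187/6 = 0.0531 → 5.31%.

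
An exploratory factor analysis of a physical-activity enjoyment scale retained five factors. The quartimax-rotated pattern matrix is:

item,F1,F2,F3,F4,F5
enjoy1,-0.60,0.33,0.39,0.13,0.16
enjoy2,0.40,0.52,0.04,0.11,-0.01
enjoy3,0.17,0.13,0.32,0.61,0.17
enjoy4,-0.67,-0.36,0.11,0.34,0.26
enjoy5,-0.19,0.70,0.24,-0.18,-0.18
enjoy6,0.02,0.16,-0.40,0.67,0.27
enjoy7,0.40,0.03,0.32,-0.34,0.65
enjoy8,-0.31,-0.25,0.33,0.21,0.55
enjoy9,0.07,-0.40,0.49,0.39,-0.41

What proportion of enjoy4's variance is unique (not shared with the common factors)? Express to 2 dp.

0.23

h² = (-0.67)² + (-0.36)² + 0.11² + 0.34² + 0.26² = 0.4489 + 0.1296 + 0.0121 + 0.1156 + 0.0676 = 0.7738
Uniqueness u² = 1 − h² = 1 − 0.7738 = 0.2262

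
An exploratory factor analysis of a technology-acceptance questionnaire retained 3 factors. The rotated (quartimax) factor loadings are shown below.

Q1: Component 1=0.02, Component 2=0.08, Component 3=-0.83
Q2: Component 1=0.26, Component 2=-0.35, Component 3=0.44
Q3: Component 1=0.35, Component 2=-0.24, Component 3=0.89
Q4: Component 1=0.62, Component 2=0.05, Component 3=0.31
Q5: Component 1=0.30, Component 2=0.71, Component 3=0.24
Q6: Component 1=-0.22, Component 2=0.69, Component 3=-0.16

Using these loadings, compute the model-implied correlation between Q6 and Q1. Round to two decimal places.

r̂ = Σ λ_i·λ_j across factors = (-0.22)(0.02) + (0.69)(0.08) + (-0.16)(-0.83)
  = -0.0044 +0.0552 +0.1328 = 0.1836

0.18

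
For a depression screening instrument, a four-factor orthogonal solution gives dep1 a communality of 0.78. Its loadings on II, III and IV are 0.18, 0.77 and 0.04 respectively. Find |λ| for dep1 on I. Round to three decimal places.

0.391

Under orthogonal rotation h² = Σλ², so λ_I² = h² − (0.6269) = 0.78 − 0.6269 = 0.1531.
|λ| = √0.1531 = 0.3913.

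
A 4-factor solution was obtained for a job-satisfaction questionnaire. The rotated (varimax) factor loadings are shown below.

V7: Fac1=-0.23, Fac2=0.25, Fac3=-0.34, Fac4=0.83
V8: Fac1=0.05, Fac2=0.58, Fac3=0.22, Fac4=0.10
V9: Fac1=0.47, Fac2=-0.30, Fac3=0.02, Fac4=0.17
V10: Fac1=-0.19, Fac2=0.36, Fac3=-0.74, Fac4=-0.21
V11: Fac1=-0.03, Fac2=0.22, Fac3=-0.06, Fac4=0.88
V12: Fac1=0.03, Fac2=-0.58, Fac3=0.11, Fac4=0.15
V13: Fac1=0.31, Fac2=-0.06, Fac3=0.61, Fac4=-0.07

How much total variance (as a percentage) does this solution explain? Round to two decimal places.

58.44%

SS loadings by factor: 0.4103, 1.0069, 1.0998, 1.5737; total = 4.0907.
Total variance with 7 standardized items is 7, so the solution explains 4.0907/7 = 0.5844 = 58.44%.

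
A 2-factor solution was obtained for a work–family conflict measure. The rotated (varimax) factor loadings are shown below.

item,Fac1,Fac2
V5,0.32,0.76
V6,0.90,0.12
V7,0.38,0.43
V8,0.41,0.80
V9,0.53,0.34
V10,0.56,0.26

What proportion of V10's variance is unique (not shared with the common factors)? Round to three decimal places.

0.619

h² = 0.56² + 0.26² = 0.3136 + 0.0676 = 0.3812
Uniqueness u² = 1 − h² = 1 − 0.3812 = 0.6188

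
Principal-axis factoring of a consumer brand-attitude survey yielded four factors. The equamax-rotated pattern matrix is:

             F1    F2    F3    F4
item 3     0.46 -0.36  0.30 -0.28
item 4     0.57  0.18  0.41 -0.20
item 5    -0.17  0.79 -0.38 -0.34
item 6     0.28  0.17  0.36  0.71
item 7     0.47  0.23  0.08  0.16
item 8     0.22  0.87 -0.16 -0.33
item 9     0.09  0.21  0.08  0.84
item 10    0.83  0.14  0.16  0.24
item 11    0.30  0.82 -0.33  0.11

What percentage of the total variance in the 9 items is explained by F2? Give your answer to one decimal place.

26.2%

SS loadings for F2 = (-0.36)² + 0.18² + 0.79² + 0.17² + 0.23² + 0.87² + 0.21² + 0.14² + 0.82² = 2.3609
With 9 standardized items, total variance = 9. Proportion = 2.3609/9 = 0.2623 → 26.23%.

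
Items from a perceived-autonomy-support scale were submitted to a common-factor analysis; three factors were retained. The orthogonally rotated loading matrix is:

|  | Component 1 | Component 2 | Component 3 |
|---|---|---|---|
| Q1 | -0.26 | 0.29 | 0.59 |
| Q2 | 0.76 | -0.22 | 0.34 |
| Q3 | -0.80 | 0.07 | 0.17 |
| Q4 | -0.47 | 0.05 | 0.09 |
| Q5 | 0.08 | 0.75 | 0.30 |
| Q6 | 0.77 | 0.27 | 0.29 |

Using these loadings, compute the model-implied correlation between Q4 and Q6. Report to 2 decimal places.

r̂ = Σ λ_i·λ_j across factors = (-0.47)(0.77) + (0.05)(0.27) + (0.09)(0.29)
  = -0.3619 +0.0135 +0.0261 = -0.3223

-0.32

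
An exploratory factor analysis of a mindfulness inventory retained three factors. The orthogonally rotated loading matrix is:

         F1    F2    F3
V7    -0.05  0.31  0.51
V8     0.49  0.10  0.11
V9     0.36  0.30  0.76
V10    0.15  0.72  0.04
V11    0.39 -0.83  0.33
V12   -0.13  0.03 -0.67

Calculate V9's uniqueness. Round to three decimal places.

0.203

h² = 0.36² + 0.30² + 0.76² = 0.1296 + 0.0900 + 0.5776 = 0.7972
Uniqueness u² = 1 − h² = 1 − 0.7972 = 0.2028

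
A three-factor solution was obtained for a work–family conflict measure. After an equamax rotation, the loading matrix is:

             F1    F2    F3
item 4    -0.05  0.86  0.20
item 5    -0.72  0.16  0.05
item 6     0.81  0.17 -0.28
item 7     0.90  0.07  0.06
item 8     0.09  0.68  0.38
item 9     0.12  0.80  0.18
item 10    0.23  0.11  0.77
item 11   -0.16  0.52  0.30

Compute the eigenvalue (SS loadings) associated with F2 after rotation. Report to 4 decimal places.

2.1839

SS loadings for F2 = 0.86² + 0.16² + 0.17² + 0.07² + 0.68² + 0.80² + 0.11² + 0.52² = 0.7396 + 0.0256 + 0.0289 + 0.0049 + 0.4624 + 0.6400 + 0.0121 + 0.2704 = 2.1839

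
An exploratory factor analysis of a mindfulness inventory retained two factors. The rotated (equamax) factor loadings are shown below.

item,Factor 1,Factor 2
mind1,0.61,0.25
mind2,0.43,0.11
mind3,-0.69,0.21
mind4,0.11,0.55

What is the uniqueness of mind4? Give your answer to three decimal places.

h² = 0.11² + 0.55² = 0.0121 + 0.3025 = 0.3146
Uniqueness u² = 1 − h² = 1 − 0.3146 = 0.6854

0.685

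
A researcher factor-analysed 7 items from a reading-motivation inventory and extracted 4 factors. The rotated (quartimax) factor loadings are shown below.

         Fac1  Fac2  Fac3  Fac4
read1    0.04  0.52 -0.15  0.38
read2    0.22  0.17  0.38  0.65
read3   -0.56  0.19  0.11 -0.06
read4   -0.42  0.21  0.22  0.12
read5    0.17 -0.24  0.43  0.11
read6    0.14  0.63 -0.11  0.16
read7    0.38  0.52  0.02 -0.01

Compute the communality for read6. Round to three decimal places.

0.454

h² = 0.14² + 0.63² + (-0.11)² + 0.16² = 0.0196 + 0.3969 + 0.0121 + 0.0256 = 0.4542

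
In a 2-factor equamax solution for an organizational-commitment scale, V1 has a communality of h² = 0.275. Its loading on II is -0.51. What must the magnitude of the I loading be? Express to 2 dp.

Under orthogonal rotation h² = Σλ², so λ_I² = h² − (0.2601) = 0.275 − 0.2601 = 0.0149.
|λ| = √0.0149 = 0.1221.

0.12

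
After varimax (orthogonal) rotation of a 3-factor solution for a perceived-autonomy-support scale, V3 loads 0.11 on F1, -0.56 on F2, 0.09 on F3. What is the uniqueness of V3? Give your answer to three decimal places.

0.666

h² = 0.11² + (-0.56)² + 0.09² = 0.0121 + 0.3136 + 0.0081 = 0.3338
Uniqueness u² = 1 − h² = 1 − 0.3338 = 0.6662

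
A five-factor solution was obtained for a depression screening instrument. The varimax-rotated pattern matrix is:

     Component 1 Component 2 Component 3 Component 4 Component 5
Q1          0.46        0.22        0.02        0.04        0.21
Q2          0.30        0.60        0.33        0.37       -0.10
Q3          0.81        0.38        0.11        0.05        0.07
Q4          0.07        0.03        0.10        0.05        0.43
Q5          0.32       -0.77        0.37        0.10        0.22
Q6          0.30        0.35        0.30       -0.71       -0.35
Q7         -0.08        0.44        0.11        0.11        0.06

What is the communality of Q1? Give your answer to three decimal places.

h² = 0.46² + 0.22² + 0.02² + 0.04² + 0.21² = 0.2116 + 0.0484 + 0.0004 + 0.0016 + 0.0441 = 0.3061

0.306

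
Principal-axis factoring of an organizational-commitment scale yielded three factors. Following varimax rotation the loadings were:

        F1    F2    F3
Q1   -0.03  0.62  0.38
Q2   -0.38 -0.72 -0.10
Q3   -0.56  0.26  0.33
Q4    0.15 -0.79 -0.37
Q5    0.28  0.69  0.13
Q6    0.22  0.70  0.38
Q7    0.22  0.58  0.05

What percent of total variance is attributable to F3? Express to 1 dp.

8.1%

SS loadings for F3 = 0.38² + (-0.10)² + 0.33² + (-0.37)² + 0.13² + 0.38² + 0.05² = 0.5640
With 7 standardized items, total variance = 7. Proportion = 0.5640/7 = 0.0806 → 8.06%.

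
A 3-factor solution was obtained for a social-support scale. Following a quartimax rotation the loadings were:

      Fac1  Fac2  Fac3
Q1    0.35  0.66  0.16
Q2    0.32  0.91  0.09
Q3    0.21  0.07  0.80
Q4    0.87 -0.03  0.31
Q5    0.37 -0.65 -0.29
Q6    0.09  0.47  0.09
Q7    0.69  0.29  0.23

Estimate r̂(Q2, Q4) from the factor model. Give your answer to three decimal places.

0.279

r̂ = Σ λ_i·λ_j across factors = (0.32)(0.87) + (0.91)(-0.03) + (0.09)(0.31)
  = +0.2784 -0.0273 +0.0279 = 0.2790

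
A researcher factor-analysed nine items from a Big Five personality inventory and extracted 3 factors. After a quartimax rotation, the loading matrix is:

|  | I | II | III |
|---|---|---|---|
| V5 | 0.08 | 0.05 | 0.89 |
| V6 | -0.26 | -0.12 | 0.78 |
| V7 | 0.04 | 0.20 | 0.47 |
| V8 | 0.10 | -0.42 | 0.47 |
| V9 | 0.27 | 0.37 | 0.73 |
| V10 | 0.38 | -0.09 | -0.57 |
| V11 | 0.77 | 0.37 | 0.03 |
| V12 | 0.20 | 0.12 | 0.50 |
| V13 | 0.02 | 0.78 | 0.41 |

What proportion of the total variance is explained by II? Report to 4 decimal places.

SS loadings for II = 0.05² + (-0.12)² + 0.20² + (-0.42)² + 0.37² + (-0.09)² + 0.37² + 0.12² + 0.78² = 1.1380
Proportion of variance = 1.1380 / 9 = 0.1264.

0.1264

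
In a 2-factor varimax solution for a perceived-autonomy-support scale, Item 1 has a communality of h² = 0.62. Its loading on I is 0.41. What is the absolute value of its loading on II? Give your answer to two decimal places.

Under orthogonal rotation h² = Σλ², so λ_II² = h² − (0.1681) = 0.62 − 0.1681 = 0.4519.
|λ| = √0.4519 = 0.6722.

0.67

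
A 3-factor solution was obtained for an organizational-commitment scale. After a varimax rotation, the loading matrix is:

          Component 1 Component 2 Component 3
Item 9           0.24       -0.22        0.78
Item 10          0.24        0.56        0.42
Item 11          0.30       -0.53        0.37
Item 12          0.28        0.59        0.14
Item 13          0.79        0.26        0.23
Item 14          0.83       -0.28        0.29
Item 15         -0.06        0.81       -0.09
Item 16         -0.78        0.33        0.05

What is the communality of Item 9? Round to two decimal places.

h² = 0.24² + (-0.22)² + 0.78² = 0.0576 + 0.0484 + 0.6084 = 0.7144

0.71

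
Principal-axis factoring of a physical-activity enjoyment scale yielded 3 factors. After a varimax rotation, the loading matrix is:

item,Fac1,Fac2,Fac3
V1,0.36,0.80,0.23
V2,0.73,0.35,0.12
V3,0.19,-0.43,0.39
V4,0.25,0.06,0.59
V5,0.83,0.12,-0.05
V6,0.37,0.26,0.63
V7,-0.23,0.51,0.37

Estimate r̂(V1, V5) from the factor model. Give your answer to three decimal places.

r̂ = Σ λ_i·λ_j across factors = (0.36)(0.83) + (0.80)(0.12) + (0.23)(-0.05)
  = +0.2988 +0.0960 -0.0115 = 0.3833

0.383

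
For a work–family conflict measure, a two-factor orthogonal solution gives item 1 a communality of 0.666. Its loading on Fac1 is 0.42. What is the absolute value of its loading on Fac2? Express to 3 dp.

0.700

Under orthogonal rotation h² = Σλ², so λ_Fac2² = h² − (0.1764) = 0.666 − 0.1764 = 0.4896.
|λ| = √0.4896 = 0.6997.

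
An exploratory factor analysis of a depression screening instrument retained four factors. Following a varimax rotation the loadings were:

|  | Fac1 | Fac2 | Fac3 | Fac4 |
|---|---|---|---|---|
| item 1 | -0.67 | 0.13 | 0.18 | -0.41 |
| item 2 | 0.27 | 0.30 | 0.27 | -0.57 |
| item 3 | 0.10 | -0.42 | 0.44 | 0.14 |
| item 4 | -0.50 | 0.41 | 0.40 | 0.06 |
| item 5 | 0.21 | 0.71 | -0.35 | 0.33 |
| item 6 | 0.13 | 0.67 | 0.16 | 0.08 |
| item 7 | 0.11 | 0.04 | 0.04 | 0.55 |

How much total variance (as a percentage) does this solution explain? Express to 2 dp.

54.34%

SS loadings by factor: 0.8549, 1.4060, 0.6086, 0.9340; total = 3.8035.
Total variance with 7 standardized items is 7, so the solution explains 3.8035/7 = 0.5434 = 54.34%.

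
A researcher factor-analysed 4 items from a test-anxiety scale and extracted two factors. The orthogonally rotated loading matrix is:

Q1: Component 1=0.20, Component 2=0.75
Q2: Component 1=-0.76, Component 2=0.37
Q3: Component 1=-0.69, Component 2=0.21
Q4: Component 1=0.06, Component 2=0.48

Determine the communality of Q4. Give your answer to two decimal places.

h² = 0.06² + 0.48² = 0.0036 + 0.2304 = 0.2340

0.23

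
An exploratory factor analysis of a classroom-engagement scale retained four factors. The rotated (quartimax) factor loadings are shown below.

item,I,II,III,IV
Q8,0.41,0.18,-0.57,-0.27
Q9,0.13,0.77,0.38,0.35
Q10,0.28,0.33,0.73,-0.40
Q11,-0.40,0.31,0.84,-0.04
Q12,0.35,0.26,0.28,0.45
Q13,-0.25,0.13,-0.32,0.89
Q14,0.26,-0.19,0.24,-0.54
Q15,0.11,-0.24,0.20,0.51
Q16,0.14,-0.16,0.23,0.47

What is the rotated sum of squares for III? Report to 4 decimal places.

SS loadings for III = (-0.57)² + 0.38² + 0.73² + 0.84² + 0.28² + (-0.32)² + 0.24² + 0.20² + 0.23² = 0.3249 + 0.1444 + 0.5329 + 0.7056 + 0.0784 + 0.1024 + 0.0576 + 0.0400 + 0.0529 = 2.0391

2.0391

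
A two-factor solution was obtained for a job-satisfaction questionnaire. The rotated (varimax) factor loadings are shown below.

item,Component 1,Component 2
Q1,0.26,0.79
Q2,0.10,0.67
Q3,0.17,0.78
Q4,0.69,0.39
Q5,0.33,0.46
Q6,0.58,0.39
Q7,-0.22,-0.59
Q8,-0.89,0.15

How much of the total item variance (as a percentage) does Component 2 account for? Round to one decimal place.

SS loadings for Component 2 = 0.79² + 0.67² + 0.78² + 0.39² + 0.46² + 0.39² + (-0.59)² + 0.15² = 2.5678
With 8 standardized items, total variance = 8. Proportion = 2.5678/8 = 0.3210 → 32.10%.

32.1%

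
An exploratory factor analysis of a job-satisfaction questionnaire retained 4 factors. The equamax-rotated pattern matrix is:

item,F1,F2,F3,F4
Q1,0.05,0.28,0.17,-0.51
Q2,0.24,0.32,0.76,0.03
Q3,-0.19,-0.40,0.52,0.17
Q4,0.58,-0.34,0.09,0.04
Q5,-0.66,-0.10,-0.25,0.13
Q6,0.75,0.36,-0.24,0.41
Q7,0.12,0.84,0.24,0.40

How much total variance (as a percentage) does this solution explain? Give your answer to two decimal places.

63.51%

SS loadings by factor: 1.4451, 1.3016, 1.0627, 0.6365; total = 4.4459.
Total variance with 7 standardized items is 7, so the solution explains 4.4459/7 = 0.6351 = 63.51%.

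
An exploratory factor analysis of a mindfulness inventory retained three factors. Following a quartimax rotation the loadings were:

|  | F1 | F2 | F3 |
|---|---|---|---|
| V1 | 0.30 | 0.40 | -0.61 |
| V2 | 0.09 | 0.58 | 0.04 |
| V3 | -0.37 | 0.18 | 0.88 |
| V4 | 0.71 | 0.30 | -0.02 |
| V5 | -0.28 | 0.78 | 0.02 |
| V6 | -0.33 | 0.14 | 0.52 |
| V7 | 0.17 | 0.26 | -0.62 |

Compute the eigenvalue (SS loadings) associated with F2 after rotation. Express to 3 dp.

SS loadings for F2 = 0.40² + 0.58² + 0.18² + 0.30² + 0.78² + 0.14² + 0.26² = 0.1600 + 0.3364 + 0.0324 + 0.0900 + 0.6084 + 0.0196 + 0.0676 = 1.3144

1.314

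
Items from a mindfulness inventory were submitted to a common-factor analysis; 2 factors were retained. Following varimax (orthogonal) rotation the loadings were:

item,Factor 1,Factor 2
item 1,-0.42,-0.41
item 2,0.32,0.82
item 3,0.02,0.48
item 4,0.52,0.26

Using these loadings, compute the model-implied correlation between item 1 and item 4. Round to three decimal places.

r̂ = Σ λ_i·λ_j across factors = (-0.42)(0.52) + (-0.41)(0.26)
  = -0.2184 -0.1066 = -0.3250

-0.325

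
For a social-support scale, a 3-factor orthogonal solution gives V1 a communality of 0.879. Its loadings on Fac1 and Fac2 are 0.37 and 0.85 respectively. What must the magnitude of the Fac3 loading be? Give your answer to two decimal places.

Under orthogonal rotation h² = Σλ², so λ_Fac3² = h² − (0.8594) = 0.879 − 0.8594 = 0.0196.
|λ| = √0.0196 = 0.1400.

0.14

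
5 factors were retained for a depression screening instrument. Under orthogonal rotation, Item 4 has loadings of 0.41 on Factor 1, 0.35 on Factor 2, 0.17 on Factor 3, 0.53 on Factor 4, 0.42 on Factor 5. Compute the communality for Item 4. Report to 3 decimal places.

h² = 0.41² + 0.35² + 0.17² + 0.53² + 0.42² = 0.1681 + 0.1225 + 0.0289 + 0.2809 + 0.1764 = 0.7768

0.777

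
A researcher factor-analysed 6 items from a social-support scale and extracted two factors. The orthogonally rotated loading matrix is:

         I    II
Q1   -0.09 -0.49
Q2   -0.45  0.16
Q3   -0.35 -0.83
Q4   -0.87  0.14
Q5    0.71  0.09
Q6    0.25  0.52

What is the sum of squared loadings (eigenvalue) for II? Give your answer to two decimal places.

SS loadings for II = (-0.49)² + 0.16² + (-0.83)² + 0.14² + 0.09² + 0.52² = 0.2401 + 0.0256 + 0.6889 + 0.0196 + 0.0081 + 0.2704 = 1.2527

1.25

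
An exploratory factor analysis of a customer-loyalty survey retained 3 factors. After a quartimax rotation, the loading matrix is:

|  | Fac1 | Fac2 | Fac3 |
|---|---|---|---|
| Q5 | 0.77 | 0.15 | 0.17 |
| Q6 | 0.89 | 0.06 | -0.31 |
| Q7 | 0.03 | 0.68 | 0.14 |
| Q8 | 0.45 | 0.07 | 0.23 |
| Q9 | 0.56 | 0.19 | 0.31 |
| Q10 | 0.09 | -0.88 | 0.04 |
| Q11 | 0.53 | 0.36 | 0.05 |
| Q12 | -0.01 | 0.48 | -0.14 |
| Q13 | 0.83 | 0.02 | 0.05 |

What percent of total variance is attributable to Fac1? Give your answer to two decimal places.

32.00%

SS loadings for Fac1 = 0.77² + 0.89² + 0.03² + 0.45² + 0.56² + 0.09² + 0.53² + (-0.01)² + 0.83² = 2.8800
With 9 standardized items, total variance = 9. Proportion = 2.8800/9 = 0.3200 → 32.00%.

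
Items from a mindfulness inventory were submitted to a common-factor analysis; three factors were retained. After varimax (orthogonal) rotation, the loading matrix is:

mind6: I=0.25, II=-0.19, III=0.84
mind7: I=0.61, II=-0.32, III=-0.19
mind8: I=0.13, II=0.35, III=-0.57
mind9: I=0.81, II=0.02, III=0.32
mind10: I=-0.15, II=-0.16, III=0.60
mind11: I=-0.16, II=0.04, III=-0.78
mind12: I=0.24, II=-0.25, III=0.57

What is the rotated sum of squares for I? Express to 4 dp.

1.2133

SS loadings for I = 0.25² + 0.61² + 0.13² + 0.81² + (-0.15)² + (-0.16)² + 0.24² = 0.0625 + 0.3721 + 0.0169 + 0.6561 + 0.0225 + 0.0256 + 0.0576 = 1.2133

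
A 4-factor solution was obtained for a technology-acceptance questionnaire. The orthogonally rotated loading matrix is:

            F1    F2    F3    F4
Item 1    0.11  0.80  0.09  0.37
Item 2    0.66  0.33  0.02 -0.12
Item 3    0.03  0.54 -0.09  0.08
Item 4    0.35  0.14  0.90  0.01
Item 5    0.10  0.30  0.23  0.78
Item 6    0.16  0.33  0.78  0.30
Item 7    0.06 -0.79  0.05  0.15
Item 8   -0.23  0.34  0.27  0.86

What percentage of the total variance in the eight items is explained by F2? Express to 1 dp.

SS loadings for F2 = 0.80² + 0.33² + 0.54² + 0.14² + 0.30² + 0.33² + (-0.79)² + 0.34² = 1.9987
With 8 standardized items, total variance = 8. Proportion = 1.9987/8 = 0.2498 → 24.98%.

25.0%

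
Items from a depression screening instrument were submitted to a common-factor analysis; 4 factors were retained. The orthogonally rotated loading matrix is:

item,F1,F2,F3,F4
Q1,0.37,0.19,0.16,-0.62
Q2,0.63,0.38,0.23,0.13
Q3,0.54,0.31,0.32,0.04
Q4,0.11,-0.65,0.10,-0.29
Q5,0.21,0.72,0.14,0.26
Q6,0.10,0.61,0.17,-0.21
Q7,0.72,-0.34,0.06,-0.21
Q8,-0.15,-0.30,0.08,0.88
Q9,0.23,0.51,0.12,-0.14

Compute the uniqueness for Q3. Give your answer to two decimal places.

h² = 0.54² + 0.31² + 0.32² + 0.04² = 0.2916 + 0.0961 + 0.1024 + 0.0016 = 0.4917
Uniqueness u² = 1 − h² = 1 − 0.4917 = 0.5083

0.51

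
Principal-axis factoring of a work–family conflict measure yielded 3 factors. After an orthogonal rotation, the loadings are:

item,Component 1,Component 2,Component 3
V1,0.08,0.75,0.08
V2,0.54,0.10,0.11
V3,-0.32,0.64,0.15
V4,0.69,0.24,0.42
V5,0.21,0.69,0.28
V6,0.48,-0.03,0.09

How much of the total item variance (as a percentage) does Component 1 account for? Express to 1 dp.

SS loadings for Component 1 = 0.08² + 0.54² + (-0.32)² + 0.69² + 0.21² + 0.48² = 1.1510
With 6 standardized items, total variance = 6. Proportion = 1.1510/6 = 0.1918 → 19.18%.

19.2%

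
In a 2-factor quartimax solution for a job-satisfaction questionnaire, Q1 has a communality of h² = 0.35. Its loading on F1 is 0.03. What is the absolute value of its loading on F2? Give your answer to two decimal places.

Under orthogonal rotation h² = Σλ², so λ_F2² = h² − (0.0009) = 0.35 − 0.0009 = 0.3491.
|λ| = √0.3491 = 0.5908.

0.59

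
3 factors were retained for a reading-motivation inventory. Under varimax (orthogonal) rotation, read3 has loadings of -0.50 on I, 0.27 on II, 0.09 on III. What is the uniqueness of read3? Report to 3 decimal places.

h² = (-0.50)² + 0.27² + 0.09² = 0.2500 + 0.0729 + 0.0081 = 0.3310
Uniqueness u² = 1 − h² = 1 − 0.3310 = 0.6690

0.669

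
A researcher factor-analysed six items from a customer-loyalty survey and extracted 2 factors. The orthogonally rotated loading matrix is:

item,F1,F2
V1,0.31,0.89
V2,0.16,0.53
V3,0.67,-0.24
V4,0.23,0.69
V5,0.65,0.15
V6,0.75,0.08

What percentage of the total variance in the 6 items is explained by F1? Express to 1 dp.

26.8%

SS loadings for F1 = 0.31² + 0.16² + 0.67² + 0.23² + 0.65² + 0.75² = 1.6085
With 6 standardized items, total variance = 6. Proportion = 1.6085/6 = 0.2681 → 26.81%.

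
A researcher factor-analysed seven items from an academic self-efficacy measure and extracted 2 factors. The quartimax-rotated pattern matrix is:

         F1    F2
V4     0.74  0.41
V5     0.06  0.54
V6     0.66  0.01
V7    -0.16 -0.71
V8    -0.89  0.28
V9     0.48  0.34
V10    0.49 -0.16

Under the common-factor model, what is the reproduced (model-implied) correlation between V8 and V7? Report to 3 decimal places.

r̂ = Σ λ_i·λ_j across factors = (-0.89)(-0.16) + (0.28)(-0.71)
  = +0.1424 -0.1988 = -0.0564

-0.056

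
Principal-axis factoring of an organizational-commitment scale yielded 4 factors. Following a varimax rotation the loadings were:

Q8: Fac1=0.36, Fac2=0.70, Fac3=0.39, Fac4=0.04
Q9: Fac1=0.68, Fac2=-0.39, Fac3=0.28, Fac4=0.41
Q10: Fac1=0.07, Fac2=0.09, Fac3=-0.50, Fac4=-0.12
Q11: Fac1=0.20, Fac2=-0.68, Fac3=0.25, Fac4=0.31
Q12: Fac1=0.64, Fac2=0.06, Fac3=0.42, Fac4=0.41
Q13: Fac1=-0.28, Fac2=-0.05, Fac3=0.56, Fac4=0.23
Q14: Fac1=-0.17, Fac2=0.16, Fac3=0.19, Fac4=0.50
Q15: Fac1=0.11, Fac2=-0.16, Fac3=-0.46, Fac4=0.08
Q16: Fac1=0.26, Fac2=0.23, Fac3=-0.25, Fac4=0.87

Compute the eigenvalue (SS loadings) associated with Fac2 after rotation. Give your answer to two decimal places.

1.22

SS loadings for Fac2 = 0.70² + (-0.39)² + 0.09² + (-0.68)² + 0.06² + (-0.05)² + 0.16² + (-0.16)² + 0.23² = 0.4900 + 0.1521 + 0.0081 + 0.4624 + 0.0036 + 0.0025 + 0.0256 + 0.0256 + 0.0529 = 1.2228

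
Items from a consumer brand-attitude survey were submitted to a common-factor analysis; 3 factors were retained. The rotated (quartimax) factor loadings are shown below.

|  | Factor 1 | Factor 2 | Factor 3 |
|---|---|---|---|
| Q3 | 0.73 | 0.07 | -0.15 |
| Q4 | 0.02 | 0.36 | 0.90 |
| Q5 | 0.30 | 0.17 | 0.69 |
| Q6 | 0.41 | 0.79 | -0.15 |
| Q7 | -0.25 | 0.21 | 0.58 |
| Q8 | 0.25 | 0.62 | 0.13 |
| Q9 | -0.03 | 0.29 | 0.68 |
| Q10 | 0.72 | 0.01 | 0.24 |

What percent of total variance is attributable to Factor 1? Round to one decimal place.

17.9%

SS loadings for Factor 1 = 0.73² + 0.02² + 0.30² + 0.41² + (-0.25)² + 0.25² + (-0.03)² + 0.72² = 1.4357
With 8 standardized items, total variance = 8. Proportion = 1.4357/8 = 0.1795 → 17.95%.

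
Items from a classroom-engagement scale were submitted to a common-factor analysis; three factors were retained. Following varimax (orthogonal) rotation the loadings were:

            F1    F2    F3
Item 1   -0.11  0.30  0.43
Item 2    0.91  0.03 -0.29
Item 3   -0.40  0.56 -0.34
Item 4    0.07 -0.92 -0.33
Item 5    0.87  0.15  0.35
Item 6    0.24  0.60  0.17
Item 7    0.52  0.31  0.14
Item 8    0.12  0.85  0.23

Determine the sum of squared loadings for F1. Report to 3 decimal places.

SS loadings for F1 = (-0.11)² + 0.91² + (-0.40)² + 0.07² + 0.87² + 0.24² + 0.52² + 0.12² = 0.0121 + 0.8281 + 0.1600 + 0.0049 + 0.7569 + 0.0576 + 0.2704 + 0.0144 = 2.1044

2.104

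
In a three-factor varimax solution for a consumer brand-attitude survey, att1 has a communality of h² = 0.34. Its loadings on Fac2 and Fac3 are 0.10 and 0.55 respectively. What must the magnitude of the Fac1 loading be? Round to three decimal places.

Under orthogonal rotation h² = Σλ², so λ_Fac1² = h² − (0.3125) = 0.34 − 0.3125 = 0.0275.
|λ| = √0.0275 = 0.1658.

0.166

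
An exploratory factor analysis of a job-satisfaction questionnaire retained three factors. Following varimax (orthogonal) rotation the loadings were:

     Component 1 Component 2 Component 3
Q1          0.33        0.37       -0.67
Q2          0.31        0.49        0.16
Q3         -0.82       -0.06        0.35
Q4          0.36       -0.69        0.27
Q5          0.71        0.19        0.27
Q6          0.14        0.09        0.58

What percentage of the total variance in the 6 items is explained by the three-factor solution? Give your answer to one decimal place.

SS loadings by factor: 1.5307, 0.9009, 1.0792; total = 3.5108.
Total variance with 6 standardized items is 6, so the solution explains 3.5108/6 = 0.5851 = 58.51%.

58.5%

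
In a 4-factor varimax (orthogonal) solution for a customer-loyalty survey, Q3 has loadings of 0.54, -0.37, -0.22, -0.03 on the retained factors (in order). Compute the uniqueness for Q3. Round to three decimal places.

0.522

h² = 0.54² + (-0.37)² + (-0.22)² + (-0.03)² = 0.2916 + 0.1369 + 0.0484 + 0.0009 = 0.4778
Uniqueness u² = 1 − h² = 1 − 0.4778 = 0.5222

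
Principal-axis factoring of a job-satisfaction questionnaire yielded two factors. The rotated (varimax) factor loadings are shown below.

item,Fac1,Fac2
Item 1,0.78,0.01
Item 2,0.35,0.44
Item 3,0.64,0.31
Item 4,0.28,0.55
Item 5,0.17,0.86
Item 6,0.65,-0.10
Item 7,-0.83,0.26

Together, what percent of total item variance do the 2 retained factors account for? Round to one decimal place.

Communalities: 0.6085, 0.3161, 0.5057, 0.3809, 0.7685, 0.4325, 0.7565; Σh² = 3.7687.
Total variance with 7 standardized items is 7, so the solution explains 3.7687/7 = 0.5384 = 53.84%.

53.8%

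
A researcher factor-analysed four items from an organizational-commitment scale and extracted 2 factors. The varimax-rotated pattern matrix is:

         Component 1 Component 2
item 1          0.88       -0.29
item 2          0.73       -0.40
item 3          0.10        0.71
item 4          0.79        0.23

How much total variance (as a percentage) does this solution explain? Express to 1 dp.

68.6%

Communalities: 0.8585, 0.6929, 0.5141, 0.6770; Σh² = 2.7425.
Total variance with 4 standardized items is 4, so the solution explains 2.7425/4 = 0.6856 = 68.56%.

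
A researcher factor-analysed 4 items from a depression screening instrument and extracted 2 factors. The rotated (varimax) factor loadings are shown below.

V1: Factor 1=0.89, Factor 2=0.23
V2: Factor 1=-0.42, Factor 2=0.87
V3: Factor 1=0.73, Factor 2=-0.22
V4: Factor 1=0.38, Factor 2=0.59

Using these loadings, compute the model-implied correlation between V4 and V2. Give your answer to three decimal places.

r̂ = Σ λ_i·λ_j across factors = (0.38)(-0.42) + (0.59)(0.87)
  = -0.1596 +0.5133 = 0.3537

0.354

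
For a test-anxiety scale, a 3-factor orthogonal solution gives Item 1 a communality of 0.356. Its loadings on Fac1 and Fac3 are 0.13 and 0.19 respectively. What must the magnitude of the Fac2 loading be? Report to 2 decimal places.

0.55

Under orthogonal rotation h² = Σλ², so λ_Fac2² = h² − (0.0530) = 0.356 − 0.0530 = 0.3030.
|λ| = √0.3030 = 0.5505.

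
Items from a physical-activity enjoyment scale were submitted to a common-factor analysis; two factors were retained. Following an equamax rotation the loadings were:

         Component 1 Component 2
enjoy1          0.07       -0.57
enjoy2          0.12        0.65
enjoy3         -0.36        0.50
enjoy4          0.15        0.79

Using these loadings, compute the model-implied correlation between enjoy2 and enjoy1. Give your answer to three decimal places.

r̂ = Σ λ_i·λ_j across factors = (0.12)(0.07) + (0.65)(-0.57)
  = +0.0084 -0.3705 = -0.3621

-0.362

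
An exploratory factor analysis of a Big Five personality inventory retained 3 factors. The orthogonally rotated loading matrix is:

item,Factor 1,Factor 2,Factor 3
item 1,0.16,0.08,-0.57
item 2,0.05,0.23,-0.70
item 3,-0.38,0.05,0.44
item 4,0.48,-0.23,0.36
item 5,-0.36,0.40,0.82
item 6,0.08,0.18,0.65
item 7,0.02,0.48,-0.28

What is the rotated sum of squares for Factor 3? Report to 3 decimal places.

2.311

SS loadings for Factor 3 = (-0.57)² + (-0.70)² + 0.44² + 0.36² + 0.82² + 0.65² + (-0.28)² = 0.3249 + 0.4900 + 0.1936 + 0.1296 + 0.6724 + 0.4225 + 0.0784 = 2.3114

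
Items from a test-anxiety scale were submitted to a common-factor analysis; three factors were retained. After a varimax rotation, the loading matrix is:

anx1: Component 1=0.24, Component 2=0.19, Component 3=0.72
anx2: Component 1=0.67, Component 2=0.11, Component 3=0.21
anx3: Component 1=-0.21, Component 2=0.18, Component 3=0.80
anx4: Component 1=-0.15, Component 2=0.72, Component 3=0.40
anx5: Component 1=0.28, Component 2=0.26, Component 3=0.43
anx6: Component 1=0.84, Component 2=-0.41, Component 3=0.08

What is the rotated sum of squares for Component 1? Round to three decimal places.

SS loadings for Component 1 = 0.24² + 0.67² + (-0.21)² + (-0.15)² + 0.28² + 0.84² = 0.0576 + 0.4489 + 0.0441 + 0.0225 + 0.0784 + 0.7056 = 1.3571

1.357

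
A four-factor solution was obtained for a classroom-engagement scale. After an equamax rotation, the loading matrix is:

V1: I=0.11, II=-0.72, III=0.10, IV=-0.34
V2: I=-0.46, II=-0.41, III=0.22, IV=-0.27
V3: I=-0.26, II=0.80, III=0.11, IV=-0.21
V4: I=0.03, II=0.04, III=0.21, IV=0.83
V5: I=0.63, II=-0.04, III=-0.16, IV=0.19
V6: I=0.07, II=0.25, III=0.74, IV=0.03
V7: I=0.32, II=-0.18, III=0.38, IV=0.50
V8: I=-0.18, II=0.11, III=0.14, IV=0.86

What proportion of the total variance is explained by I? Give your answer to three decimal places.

SS loadings for I = 0.11² + (-0.46)² + (-0.26)² + 0.03² + 0.63² + 0.07² + 0.32² + (-0.18)² = 0.8288
Proportion of variance = 0.8288 / 8 = 0.1036.

0.104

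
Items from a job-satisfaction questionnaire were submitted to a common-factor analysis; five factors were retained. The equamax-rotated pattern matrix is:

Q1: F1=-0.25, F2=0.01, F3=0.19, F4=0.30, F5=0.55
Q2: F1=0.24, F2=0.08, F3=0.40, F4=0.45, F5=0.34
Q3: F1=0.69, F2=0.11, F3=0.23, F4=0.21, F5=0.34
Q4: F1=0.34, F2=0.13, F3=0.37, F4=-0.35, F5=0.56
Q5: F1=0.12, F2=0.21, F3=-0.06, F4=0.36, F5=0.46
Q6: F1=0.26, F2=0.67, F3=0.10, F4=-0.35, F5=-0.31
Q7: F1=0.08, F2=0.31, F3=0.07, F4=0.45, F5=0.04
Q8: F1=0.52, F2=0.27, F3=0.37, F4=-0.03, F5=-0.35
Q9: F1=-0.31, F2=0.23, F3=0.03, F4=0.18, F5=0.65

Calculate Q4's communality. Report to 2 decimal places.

0.71

h² = 0.34² + 0.13² + 0.37² + (-0.35)² + 0.56² = 0.1156 + 0.0169 + 0.1369 + 0.1225 + 0.3136 = 0.7055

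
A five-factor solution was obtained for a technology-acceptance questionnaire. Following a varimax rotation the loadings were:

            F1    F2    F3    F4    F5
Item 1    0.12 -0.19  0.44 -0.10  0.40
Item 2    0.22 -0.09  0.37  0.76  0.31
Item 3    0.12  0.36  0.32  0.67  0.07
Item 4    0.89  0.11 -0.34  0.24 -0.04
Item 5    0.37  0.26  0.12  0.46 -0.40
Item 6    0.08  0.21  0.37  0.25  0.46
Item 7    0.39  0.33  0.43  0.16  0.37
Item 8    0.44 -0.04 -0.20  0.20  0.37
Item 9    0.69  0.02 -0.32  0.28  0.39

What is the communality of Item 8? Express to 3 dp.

0.412

h² = 0.44² + (-0.04)² + (-0.20)² + 0.20² + 0.37² = 0.1936 + 0.0016 + 0.0400 + 0.0400 + 0.1369 = 0.4121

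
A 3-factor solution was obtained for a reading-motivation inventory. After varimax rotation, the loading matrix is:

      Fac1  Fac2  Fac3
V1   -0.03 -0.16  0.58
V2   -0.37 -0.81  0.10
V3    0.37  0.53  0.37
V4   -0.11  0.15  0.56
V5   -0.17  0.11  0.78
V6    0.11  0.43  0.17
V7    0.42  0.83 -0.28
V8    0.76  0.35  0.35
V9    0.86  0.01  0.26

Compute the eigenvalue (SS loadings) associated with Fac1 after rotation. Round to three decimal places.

SS loadings for Fac1 = (-0.03)² + (-0.37)² + 0.37² + (-0.11)² + (-0.17)² + 0.11² + 0.42² + 0.76² + 0.86² = 0.0009 + 0.1369 + 0.1369 + 0.0121 + 0.0289 + 0.0121 + 0.1764 + 0.5776 + 0.7396 = 1.8214

1.821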